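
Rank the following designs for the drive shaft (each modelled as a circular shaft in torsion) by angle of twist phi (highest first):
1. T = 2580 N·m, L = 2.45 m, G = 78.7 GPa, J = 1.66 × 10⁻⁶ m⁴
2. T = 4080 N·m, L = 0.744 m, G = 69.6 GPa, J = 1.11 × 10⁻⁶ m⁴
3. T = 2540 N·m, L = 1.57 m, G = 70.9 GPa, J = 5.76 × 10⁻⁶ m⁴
Model: a circular shaft in torsion, so phi = (T·L) / (G·J) (SI units).
  Case 1: phi = (2580 × 2.45) / ((7.87 × 10¹⁰) × (1.66 × 10⁻⁶)) = 0.04838 rad = 2.772°
  Case 2: phi = (4080 × 0.744) / ((6.96 × 10¹⁰) × (1.11 × 10⁻⁶)) = 0.03929 rad = 2.251°
  Case 3: phi = (2540 × 1.57) / ((7.09 × 10¹⁰) × (5.76 × 10⁻⁶)) = 0.009765 rad = 0.5595°
Ordering: 2.772° (case 1) > 2.251° (case 2) > 0.5595° (case 3)
Final answer: 1, 2, 3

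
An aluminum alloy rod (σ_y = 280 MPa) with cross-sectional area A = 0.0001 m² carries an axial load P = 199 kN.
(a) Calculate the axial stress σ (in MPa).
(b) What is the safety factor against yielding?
(a) Axial stress σ = P/A. Convert P = 199 kN = 199000 N.
  σ = 199000 / 0.0001 = 1.99 × 10⁹ Pa = 1990 MPa
(b) Safety factor SF = σ_y/σ = 280 / 1990 = 0.1407
Final answer: (a) σ = 1990 MPa, (b) SF = 0.1407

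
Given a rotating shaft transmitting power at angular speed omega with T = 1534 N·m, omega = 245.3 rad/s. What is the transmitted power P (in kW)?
Model: a rotating shaft transmitting power at angular speed omega, so P = T·omega.
Substitute:
  P = 1534 × 245.3
  P = 376300 W
Convert: P = 376300 W = 376.3 kW
Final answer: P = 376.3 kW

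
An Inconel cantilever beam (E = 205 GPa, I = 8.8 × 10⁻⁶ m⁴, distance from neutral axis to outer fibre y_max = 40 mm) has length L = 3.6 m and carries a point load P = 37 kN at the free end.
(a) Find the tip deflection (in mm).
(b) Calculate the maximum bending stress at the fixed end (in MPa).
(a) Tip deflection of a cantilever with an end point load: δ = P·L^3 / (3·E·I). Convert P = 37 kN = 37000 N, E = 205 GPa = 2.05 × 10¹¹ Pa.
  δ = (37000 × 3.6^3) / (3 × (2.05 × 10¹¹) × (8.8 × 10⁻⁶)) = 0.319 m = 319 mm
(b) Maximum bending moment at the fixed end: M = P·L = 37000 × 3.6 = 133200 N·m. Convert y_max = 40 mm = 0.04 m.
  σ = M·y_max / I = (133200 × 0.04) / (8.8 × 10⁻⁶) = 6.055 × 10⁸ Pa = 605.5 MPa
Final answer: (a) δ = 319 mm, (b) σ = 605.5 MPa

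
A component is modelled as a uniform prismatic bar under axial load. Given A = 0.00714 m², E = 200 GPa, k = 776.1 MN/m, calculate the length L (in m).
Model: a uniform prismatic bar under axial load, so k = (A·E) / L.
Solve for L: L = (A·E) / k.
Convert to SI units:
  E = 200 GPa = 2 × 10¹¹ Pa
  k = 776.1 MN/m = 7.761 × 10⁸ N/m
Substitute:
  L = (0.00714 × (2 × 10¹¹)) / (7.761 × 10⁸)
  L = 1.84 m
Final answer: L = 1.84 m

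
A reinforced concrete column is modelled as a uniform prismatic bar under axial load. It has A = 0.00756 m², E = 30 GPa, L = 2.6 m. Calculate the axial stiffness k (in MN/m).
Model: a uniform prismatic bar under axial load, so k = (A·E) / L.
Convert to SI units:
  E = 30 GPa = 3 × 10¹⁰ Pa
Substitute:
  k = (0.00756 × (3 × 10¹⁰)) / 2.6
  k = 8.723 × 10⁷ N/m
Convert: k = 8.723 × 10⁷ N/m = 87.23 MN/m
Final answer: k = 87.23 MN/m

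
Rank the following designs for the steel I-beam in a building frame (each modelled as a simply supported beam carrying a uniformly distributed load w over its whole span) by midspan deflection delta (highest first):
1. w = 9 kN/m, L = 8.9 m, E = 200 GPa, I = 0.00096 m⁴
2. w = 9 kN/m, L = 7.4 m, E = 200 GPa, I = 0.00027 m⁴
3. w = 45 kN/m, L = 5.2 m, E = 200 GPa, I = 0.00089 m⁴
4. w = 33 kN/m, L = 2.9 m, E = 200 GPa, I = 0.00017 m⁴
Model: a simply supported beam carrying a uniformly distributed load w over its whole span, so delta = (5·w·L^4) / (384·E·I) (SI units).
  Case 1: delta = (5 × 9000 × 8.9^4) / (384 × (2 × 10¹¹) × 0.00096) = 0.003829 m = 3.829 mm
  Case 2: delta = (5 × 9000 × 7.4^4) / (384 × (2 × 10¹¹) × 0.00027) = 0.006508 m = 6.508 mm
  Case 3: delta = (5 × 45000 × 5.2^4) / (384 × (2 × 10¹¹) × 0.00089) = 0.002407 m = 2.407 mm
  Case 4: delta = (5 × 33000 × 2.9^4) / (384 × (2 × 10¹¹) × 0.00017) = 0.0008939 m = 0.8939 mm
Ordering: 6.508 mm (case 2) > 3.829 mm (case 1) > 2.407 mm (case 3) > 0.8939 mm (case 4)
Final answer: 2, 1, 3, 4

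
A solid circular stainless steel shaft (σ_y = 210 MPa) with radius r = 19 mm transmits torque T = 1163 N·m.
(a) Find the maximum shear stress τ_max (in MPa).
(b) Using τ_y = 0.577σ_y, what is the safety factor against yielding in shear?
(a) For a solid circular shaft, τ_max = T·r/J with J = π·r^4/2, i.e. τ_max = 2·T / (π·r^3). Convert r = 19 mm = 0.019 m.
  τ_max = (2 × 1163) / (π × 0.019^3) = 1.079 × 10⁸ Pa = 107.9 MPa
(b) τ_y = 0.577 × 210 = 121.17 MPa
  SF = τ_y/τ_max = 121.17 / 107.9 = 1.123
Final answer: (a) τ_max = 107.9 MPa, (b) SF = 1.123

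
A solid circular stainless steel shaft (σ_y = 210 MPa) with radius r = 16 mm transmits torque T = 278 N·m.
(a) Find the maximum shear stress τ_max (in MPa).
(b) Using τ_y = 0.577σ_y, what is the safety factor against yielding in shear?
(a) For a solid circular shaft, τ_max = T·r/J with J = π·r^4/2, i.e. τ_max = 2·T / (π·r^3). Convert r = 16 mm = 0.016 m.
  τ_max = (2 × 278) / (π × 0.016^3) = 4.321 × 10⁷ Pa = 43.21 MPa
(b) τ_y = 0.577 × 210 = 121.17 MPa
  SF = τ_y/τ_max = 121.17 / 43.21 = 2.804
Final answer: (a) τ_max = 43.21 MPa, (b) SF = 2.804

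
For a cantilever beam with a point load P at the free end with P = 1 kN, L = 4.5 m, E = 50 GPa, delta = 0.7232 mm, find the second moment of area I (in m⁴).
Model: a cantilever beam with a point load P at the free end, so delta = (P·L^3) / (3·E·I).
Solve for I: I = (P·L^3) / (3·delta·E).
Convert to SI units:
  P = 1 kN = 1000 N
  E = 50 GPa = 5 × 10¹⁰ Pa
  delta = 0.7232 mm = 0.0007232 m
Substitute:
  I = (1000 × 4.5^3) / (3 × 0.0007232 × (5 × 10¹⁰))
  I = 0.00084 m⁴
Final answer: I = 0.00084 m⁴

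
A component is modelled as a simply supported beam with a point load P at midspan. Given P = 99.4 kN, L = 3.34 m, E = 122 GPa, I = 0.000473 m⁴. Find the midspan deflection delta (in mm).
Model: a simply supported beam with a point load P at midspan, so delta = (P·L^3) / (48·E·I).
Convert to SI units:
  P = 99.4 kN = 99400 N
  E = 122 GPa = 1.22 × 10¹¹ Pa
Substitute:
  delta = (99400 × 3.34^3) / (48 × (1.22 × 10¹¹) × 0.000473)
  delta = 0.001337 m
Convert: delta = 0.001337 m = 1.337 mm
Final answer: delta = 1.337 mm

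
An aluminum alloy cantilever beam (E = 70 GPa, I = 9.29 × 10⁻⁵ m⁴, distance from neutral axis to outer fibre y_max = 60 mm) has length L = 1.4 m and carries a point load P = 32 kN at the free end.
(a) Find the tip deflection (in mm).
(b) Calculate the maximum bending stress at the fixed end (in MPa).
(a) Tip deflection of a cantilever with an end point load: δ = P·L^3 / (3·E·I). Convert P = 32 kN = 32000 N, E = 70 GPa = 7 × 10¹⁰ Pa.
  δ = (32000 × 1.4^3) / (3 × (7 × 10¹⁰) × (9.29 × 10⁻⁵)) = 0.004501 m = 4.501 mm
(b) Maximum bending moment at the fixed end: M = P·L = 32000 × 1.4 = 44800 N·m. Convert y_max = 60 mm = 0.06 m.
  σ = M·y_max / I = (44800 × 0.06) / (9.29 × 10⁻⁵) = 2.893 × 10⁷ Pa = 28.93 MPa
Final answer: (a) δ = 4.501 mm, (b) σ = 28.93 MPa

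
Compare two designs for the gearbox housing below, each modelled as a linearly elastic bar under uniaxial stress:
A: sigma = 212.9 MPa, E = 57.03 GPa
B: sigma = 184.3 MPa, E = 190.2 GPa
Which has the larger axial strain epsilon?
Model: a linearly elastic bar under uniaxial stress, so epsilon = sigma / E (SI units).
  A: epsilon = (2.129 × 10⁸) / (5.703 × 10¹⁰) = 0.003733
  B: epsilon = (1.843 × 10⁸) / (1.902 × 10¹¹) = 0.000969
0.003733 > 0.000969, so A is larger.
Final answer: A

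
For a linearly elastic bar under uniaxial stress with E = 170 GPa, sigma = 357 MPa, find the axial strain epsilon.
Model: a linearly elastic bar under uniaxial stress, so sigma = E·epsilon.
Solve for epsilon: epsilon = sigma / E.
Convert to SI units:
  E = 170 GPa = 1.7 × 10¹¹ Pa
  sigma = 357 MPa = 3.57 × 10⁸ Pa
Substitute:
  epsilon = (3.57 × 10⁸) / (1.7 × 10¹¹)
  epsilon = 0.0021
Final answer: epsilon = 0.0021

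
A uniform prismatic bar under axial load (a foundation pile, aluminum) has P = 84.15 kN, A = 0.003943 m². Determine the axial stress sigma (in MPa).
Model: a uniform prismatic bar under axial load, so sigma = P / A.
Convert to SI units:
  P = 84.15 kN = 84150 N
Substitute:
  sigma = 84150 / 0.003943
  sigma = 2.134 × 10⁷ Pa
Convert: sigma = 2.134 × 10⁷ Pa = 21.34 MPa
Final answer: sigma = 21.34 MPa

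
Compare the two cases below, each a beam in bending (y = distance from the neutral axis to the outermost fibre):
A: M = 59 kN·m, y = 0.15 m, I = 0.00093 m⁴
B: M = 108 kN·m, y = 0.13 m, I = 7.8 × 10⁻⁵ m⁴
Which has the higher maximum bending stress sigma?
Model: a beam in bending (y = distance from the neutral axis to the outermost fibre), so sigma = (M·y) / I (SI units).
  A: sigma = (59000 × 0.15) / 0.00093 = 9.516 × 10⁶ Pa = 9.516 MPa
  B: sigma = (108000 × 0.13) / (7.8 × 10⁻⁵) = 1.8 × 10⁸ Pa = 180 MPa
180 MPa > 9.516 MPa, so B is larger.
Final answer: B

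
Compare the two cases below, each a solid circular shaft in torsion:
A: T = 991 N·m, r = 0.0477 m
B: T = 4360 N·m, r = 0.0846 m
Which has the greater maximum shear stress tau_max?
Model: a solid circular shaft in torsion, so tau_max = (2·T) / (π·r^3) (SI units).
  A: tau_max = (2 × 991) / (π × 0.0477^3) = 5.813 × 10⁶ Pa = 5.813 MPa
  B: tau_max = (2 × 4360) / (π × 0.0846^3) = 4.584 × 10⁶ Pa = 4.584 MPa
5.813 MPa > 4.584 MPa, so A is larger.
Final answer: A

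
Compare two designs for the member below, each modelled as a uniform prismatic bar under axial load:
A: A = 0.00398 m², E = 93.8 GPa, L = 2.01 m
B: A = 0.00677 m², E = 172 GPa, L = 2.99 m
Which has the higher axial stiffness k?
Model: a uniform prismatic bar under axial load, so k = (A·E) / L (SI units).
  A: k = (0.00398 × (9.38 × 10¹⁰)) / 2.01 = 1.857 × 10⁸ N/m = 185.7 MN/m
  B: k = (0.00677 × (1.72 × 10¹¹)) / 2.99 = 3.894 × 10⁸ N/m = 389.4 MN/m
389.4 MN/m > 185.7 MN/m, so B is larger.
Final answer: B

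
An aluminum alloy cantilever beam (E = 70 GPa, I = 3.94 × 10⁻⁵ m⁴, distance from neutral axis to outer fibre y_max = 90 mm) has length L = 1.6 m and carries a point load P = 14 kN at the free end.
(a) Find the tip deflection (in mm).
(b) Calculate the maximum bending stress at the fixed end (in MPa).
(a) Tip deflection of a cantilever with an end point load: δ = P·L^3 / (3·E·I). Convert P = 14 kN = 14000 N, E = 70 GPa = 7 × 10¹⁰ Pa.
  δ = (14000 × 1.6^3) / (3 × (7 × 10¹⁰) × (3.94 × 10⁻⁵)) = 0.006931 m = 6.931 mm
(b) Maximum bending moment at the fixed end: M = P·L = 14000 × 1.6 = 22400 N·m. Convert y_max = 90 mm = 0.09 m.
  σ = M·y_max / I = (22400 × 0.09) / (3.94 × 10⁻⁵) = 5.117 × 10⁷ Pa = 51.17 MPa
Final answer: (a) δ = 6.931 mm, (b) σ = 51.17 MPa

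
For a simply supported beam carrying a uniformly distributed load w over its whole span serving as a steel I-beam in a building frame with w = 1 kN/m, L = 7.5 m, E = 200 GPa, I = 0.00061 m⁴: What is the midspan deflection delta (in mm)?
Model: a simply supported beam carrying a uniformly distributed load w over its whole span, so delta = (5·w·L^4) / (384·E·I).
Convert to SI units:
  w = 1 kN/m = 1000 N/m
  E = 200 GPa = 2 × 10¹¹ Pa
Substitute:
  delta = (5 × 1000 × 7.5^4) / (384 × (2 × 10¹¹) × 0.00061)
  delta = 0.0003377 m
Convert: delta = 0.0003377 m = 0.3377 mm
Final answer: delta = 0.3377 mm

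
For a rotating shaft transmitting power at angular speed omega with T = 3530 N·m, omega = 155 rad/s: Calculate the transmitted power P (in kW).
Model: a rotating shaft transmitting power at angular speed omega, so P = T·omega.
Substitute:
  P = 3530 × 155
  P = 547200 W
Convert: P = 547200 W = 547.2 kW
Final answer: P = 547.2 kW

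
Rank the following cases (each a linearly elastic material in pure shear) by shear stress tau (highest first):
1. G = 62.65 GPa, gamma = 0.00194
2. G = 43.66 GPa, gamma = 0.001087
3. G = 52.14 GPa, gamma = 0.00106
Model: a linearly elastic material in pure shear, so tau = G·gamma (SI units).
  Case 1: tau = (6.265 × 10¹⁰) × 0.00194 = 1.215 × 10⁸ Pa = 121.5 MPa
  Case 2: tau = (4.366 × 10¹⁰) × 0.001087 = 4.746 × 10⁷ Pa = 47.46 MPa
  Case 3: tau = (5.214 × 10¹⁰) × 0.00106 = 5.527 × 10⁷ Pa = 55.27 MPa
Ordering: 121.5 MPa (case 1) > 55.27 MPa (case 3) > 47.46 MPa (case 2)
Final answer: 1, 3, 2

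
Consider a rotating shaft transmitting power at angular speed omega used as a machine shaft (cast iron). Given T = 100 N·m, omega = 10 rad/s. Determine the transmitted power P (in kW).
Model: a rotating shaft transmitting power at angular speed omega, so P = T·omega.
Substitute:
  P = 100 × 10
  P = 1000 W
Convert: P = 1000 W = 1 kW
Final answer: P = 1 kW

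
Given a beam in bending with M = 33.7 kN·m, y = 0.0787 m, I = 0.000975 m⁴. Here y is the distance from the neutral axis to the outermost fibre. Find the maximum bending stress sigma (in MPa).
Model: a beam in bending, so sigma = (M·y) / I.
Convert to SI units:
  M = 33.7 kN·m = 33700 N·m
Substitute:
  sigma = (33700 × 0.0787) / 0.000975
  sigma = 2.72 × 10⁶ Pa
Convert: sigma = 2.72 × 10⁶ Pa = 2.72 MPa
Final answer: sigma = 2.72 MPa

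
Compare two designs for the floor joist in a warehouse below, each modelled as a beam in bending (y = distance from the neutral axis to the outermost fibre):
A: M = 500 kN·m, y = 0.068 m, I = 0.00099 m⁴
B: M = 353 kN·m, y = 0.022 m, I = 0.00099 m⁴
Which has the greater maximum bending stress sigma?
Model: a beam in bending (y = distance from the neutral axis to the outermost fibre), so sigma = (M·y) / I (SI units).
  A: sigma = (500000 × 0.068) / 0.00099 = 3.434 × 10⁷ Pa = 34.34 MPa
  B: sigma = (353000 × 0.022) / 0.00099 = 7.844 × 10⁶ Pa = 7.844 MPa
34.34 MPa > 7.844 MPa, so A is larger.
Final answer: A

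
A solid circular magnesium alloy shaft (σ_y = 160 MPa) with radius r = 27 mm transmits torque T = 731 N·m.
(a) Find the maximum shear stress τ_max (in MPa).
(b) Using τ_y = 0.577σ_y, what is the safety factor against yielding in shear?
(a) For a solid circular shaft, τ_max = T·r/J with J = π·r^4/2, i.e. τ_max = 2·T / (π·r^3). Convert r = 27 mm = 0.027 m.
  τ_max = (2 × 731) / (π × 0.027^3) = 2.364 × 10⁷ Pa = 23.64 MPa
(b) τ_y = 0.577 × 160 = 92.32 MPa
  SF = τ_y/τ_max = 92.32 / 23.64 = 3.905
Final answer: (a) τ_max = 23.64 MPa, (b) SF = 3.905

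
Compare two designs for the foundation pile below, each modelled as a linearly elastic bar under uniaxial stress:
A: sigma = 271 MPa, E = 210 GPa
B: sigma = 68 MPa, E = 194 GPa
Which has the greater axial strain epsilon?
Model: a linearly elastic bar under uniaxial stress, so epsilon = sigma / E (SI units).
  A: epsilon = (2.71 × 10⁸) / (2.1 × 10¹¹) = 0.00129
  B: epsilon = (6.8 × 10⁷) / (1.94 × 10¹¹) = 0.0003505
0.00129 > 0.0003505, so A is larger.
Final answer: A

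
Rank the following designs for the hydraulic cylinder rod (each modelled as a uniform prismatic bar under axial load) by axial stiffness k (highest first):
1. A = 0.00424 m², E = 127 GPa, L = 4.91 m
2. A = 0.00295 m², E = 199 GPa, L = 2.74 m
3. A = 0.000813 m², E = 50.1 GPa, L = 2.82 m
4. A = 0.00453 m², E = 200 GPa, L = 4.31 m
Model: a uniform prismatic bar under axial load, so k = (A·E) / L (SI units).
  Case 1: k = (0.00424 × (1.27 × 10¹¹)) / 4.91 = 1.097 × 10⁸ N/m = 109.7 MN/m
  Case 2: k = (0.00295 × (1.99 × 10¹¹)) / 2.74 = 2.143 × 10⁸ N/m = 214.3 MN/m
  Case 3: k = (0.000813 × (5.01 × 10¹⁰)) / 2.82 = 1.444 × 10⁷ N/m = 14.44 MN/m
  Case 4: k = (0.00453 × (2 × 10¹¹)) / 4.31 = 2.102 × 10⁸ N/m = 210.2 MN/m
Ordering: 214.3 MN/m (case 2) > 210.2 MN/m (case 4) > 109.7 MN/m (case 1) > 14.44 MN/m (case 3)
Final answer: 2, 4, 1, 3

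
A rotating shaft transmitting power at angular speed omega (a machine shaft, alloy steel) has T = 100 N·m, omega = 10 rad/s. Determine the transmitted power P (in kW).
Model: a rotating shaft transmitting power at angular speed omega, so P = T·omega.
Substitute:
  P = 100 × 10
  P = 1000 W
Convert: P = 1000 W = 1 kW
Final answer: P = 1 kW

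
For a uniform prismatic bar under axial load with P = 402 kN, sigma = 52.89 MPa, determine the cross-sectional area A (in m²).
Model: a uniform prismatic bar under axial load, so sigma = P / A.
Solve for A: A = P / sigma.
Convert to SI units:
  P = 402 kN = 402000 N
  sigma = 52.89 MPa = 5.289 × 10⁷ Pa
Substitute:
  A = 402000 / (5.289 × 10⁷)
  A = 0.007601 m²
Final answer: A = 0.007601 m²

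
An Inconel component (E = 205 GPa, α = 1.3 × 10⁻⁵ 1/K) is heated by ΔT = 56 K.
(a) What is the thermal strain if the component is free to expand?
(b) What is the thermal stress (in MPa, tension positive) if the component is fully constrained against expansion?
(a) Free thermal strain ε_th = α·ΔT = (1.3 × 10⁻⁵) × 56 = 0.000728
(b) Fully constrained, the expansion is suppressed, so σ = -E·α·ΔT. Convert E = 205 GPa = 2.05 × 10¹¹ Pa.
  σ = -(2.05 × 10¹¹) × (1.3 × 10⁻⁵) × 56 = -1.492 × 10⁸ Pa = -149.2 MPa (compressive)
Final answer: (a) ε_th = 0.000728, (b) σ = -149.2 MPa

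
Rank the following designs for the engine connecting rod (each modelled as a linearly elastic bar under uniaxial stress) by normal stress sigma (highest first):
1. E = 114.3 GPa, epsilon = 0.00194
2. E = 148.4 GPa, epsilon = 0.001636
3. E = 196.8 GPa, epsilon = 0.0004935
Model: a linearly elastic bar under uniaxial stress, so sigma = E·epsilon (SI units).
  Case 1: sigma = (1.143 × 10¹¹) × 0.00194 = 2.217 × 10⁸ Pa = 221.7 MPa
  Case 2: sigma = (1.484 × 10¹¹) × 0.001636 = 2.428 × 10⁸ Pa = 242.8 MPa
  Case 3: sigma = (1.968 × 10¹¹) × 0.0004935 = 9.712 × 10⁷ Pa = 97.12 MPa
Ordering: 242.8 MPa (case 2) > 221.7 MPa (case 1) > 97.12 MPa (case 3)
Final answer: 2, 1, 3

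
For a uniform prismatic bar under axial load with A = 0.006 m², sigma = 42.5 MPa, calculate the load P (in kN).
Model: a uniform prismatic bar under axial load, so sigma = P / A.
Solve for P: P = sigma·A.
Convert to SI units:
  sigma = 42.5 MPa = 4.25 × 10⁷ Pa
Substitute:
  P = (4.25 × 10⁷) × 0.006
  P = 255000 N
Convert: P = 255000 N = 255 kN
Final answer: P = 255 kN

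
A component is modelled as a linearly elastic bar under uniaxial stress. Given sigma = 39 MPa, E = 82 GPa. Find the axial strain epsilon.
Model: a linearly elastic bar under uniaxial stress, so epsilon = sigma / E.
Convert to SI units:
  sigma = 39 MPa = 3.9 × 10⁷ Pa
  E = 82 GPa = 8.2 × 10¹⁰ Pa
Substitute:
  epsilon = (3.9 × 10⁷) / (8.2 × 10¹⁰)
  epsilon = 0.0004756
Final answer: epsilon = 0.0004756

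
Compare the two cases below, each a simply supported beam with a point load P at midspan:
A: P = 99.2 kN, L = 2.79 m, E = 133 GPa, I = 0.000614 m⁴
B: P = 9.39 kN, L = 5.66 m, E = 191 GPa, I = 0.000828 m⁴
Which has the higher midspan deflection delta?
Model: a simply supported beam with a point load P at midspan, so delta = (P·L^3) / (48·E·I) (SI units).
  A: delta = (99200 × 2.79^3) / (48 × (1.33 × 10¹¹) × 0.000614) = 0.0005496 m = 0.5496 mm
  B: delta = (9390 × 5.66^3) / (48 × (1.91 × 10¹¹) × 0.000828) = 0.0002243 m = 0.2243 mm
0.5496 mm > 0.2243 mm, so A is larger.
Final answer: A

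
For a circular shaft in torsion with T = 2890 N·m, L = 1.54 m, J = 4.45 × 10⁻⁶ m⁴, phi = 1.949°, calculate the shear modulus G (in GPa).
Model: a circular shaft in torsion, so phi = (T·L) / (G·J).
Solve for G: G = (T·L) / (phi·J).
Convert to SI units:
  phi = 1.949° = 0.03402 rad
Substitute:
  G = (2890 × 1.54) / (0.03402 × (4.45 × 10⁻⁶))
  G = 2.94 × 10¹⁰ Pa
Convert: G = 2.94 × 10¹⁰ Pa = 29.4 GPa
Final answer: G = 29.4 GPa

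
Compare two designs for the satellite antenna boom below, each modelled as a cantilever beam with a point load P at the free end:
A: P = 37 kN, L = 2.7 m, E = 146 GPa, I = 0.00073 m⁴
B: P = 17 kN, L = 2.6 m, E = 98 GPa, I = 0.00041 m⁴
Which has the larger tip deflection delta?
Model: a cantilever beam with a point load P at the free end, so delta = (P·L^3) / (3·E·I) (SI units).
  A: delta = (37000 × 2.7^3) / (3 × (1.46 × 10¹¹) × 0.00073) = 0.002278 m = 2.278 mm
  B: delta = (17000 × 2.6^3) / (3 × (9.8 × 10¹⁰) × 0.00041) = 0.002479 m = 2.479 mm
2.479 mm > 2.278 mm, so B is larger.
Final answer: B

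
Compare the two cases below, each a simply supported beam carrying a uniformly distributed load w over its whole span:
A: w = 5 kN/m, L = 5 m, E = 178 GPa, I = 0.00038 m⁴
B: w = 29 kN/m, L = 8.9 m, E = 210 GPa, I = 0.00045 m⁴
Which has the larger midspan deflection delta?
Model: a simply supported beam carrying a uniformly distributed load w over its whole span, so delta = (5·w·L^4) / (384·E·I) (SI units).
  A: delta = (5 × 5000 × 5^4) / (384 × (1.78 × 10¹¹) × 0.00038) = 0.0006016 m = 0.6016 mm
  B: delta = (5 × 29000 × 8.9^4) / (384 × (2.1 × 10¹¹) × 0.00045) = 0.02507 m = 25.07 mm
25.07 mm > 0.6016 mm, so B is larger.
Final answer: B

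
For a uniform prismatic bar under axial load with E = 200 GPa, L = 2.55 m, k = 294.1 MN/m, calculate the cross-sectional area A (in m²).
Model: a uniform prismatic bar under axial load, so k = (A·E) / L.
Solve for A: A = (k·L) / E.
Convert to SI units:
  E = 200 GPa = 2 × 10¹¹ Pa
  k = 294.1 MN/m = 2.941 × 10⁸ N/m
Substitute:
  A = ((2.941 × 10⁸) × 2.55) / (2 × 10¹¹)
  A = 0.00375 m²
Final answer: A = 0.00375 m²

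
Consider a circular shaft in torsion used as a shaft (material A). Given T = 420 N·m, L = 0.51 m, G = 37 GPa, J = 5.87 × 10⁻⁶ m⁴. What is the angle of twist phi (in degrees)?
Model: a circular shaft in torsion, so phi = (T·L) / (G·J).
Convert to SI units:
  G = 37 GPa = 3.7 × 10¹⁰ Pa
Substitute:
  phi = (420 × 0.51) / ((3.7 × 10¹⁰) × (5.87 × 10⁻⁶))
  phi = 0.0009862 rad
Convert to degrees: phi = 0.0009862 × 180/π = 0.05651°
Final answer: phi = 0.05651°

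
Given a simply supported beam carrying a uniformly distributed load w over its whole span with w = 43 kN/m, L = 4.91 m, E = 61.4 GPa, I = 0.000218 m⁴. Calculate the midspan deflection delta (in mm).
Model: a simply supported beam carrying a uniformly distributed load w over its whole span, so delta = (5·w·L^4) / (384·E·I).
Convert to SI units:
  w = 43 kN/m = 43000 N/m
  E = 61.4 GPa = 6.14 × 10¹⁰ Pa
Substitute:
  delta = (5 × 43000 × 4.91^4) / (384 × (6.14 × 10¹⁰) × 0.000218)
  delta = 0.02431 m
Convert: delta = 0.02431 m = 24.31 mm
Final answer: delta = 24.31 mm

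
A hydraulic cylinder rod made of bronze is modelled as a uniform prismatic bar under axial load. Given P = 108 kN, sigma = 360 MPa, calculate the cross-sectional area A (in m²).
Model: a uniform prismatic bar under axial load, so sigma = P / A.
Solve for A: A = P / sigma.
Convert to SI units:
  P = 108 kN = 108000 N
  sigma = 360 MPa = 3.6 × 10⁸ Pa
Substitute:
  A = 108000 / (3.6 × 10⁸)
  A = 0.0003 m²
Final answer: A = 0.0003 m²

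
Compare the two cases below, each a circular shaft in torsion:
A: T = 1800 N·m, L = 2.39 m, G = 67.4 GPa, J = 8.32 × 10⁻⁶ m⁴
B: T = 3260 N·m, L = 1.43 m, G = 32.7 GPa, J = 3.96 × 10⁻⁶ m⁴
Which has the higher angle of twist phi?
Model: a circular shaft in torsion, so phi = (T·L) / (G·J) (SI units).
  A: phi = (1800 × 2.39) / ((6.74 × 10¹⁰) × (8.32 × 10⁻⁶)) = 0.007672 rad = 0.4396°
  B: phi = (3260 × 1.43) / ((3.27 × 10¹⁰) × (3.96 × 10⁻⁶)) = 0.036 rad = 2.063°
2.063° > 0.4396°, so B is larger.
Final answer: B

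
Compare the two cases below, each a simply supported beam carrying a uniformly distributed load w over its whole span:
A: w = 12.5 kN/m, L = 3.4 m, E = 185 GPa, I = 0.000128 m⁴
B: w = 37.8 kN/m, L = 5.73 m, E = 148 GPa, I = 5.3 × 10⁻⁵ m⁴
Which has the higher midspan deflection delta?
Model: a simply supported beam carrying a uniformly distributed load w over its whole span, so delta = (5·w·L^4) / (384·E·I) (SI units).
  A: delta = (5 × 12500 × 3.4^4) / (384 × (1.85 × 10¹¹) × 0.000128) = 0.0009185 m = 0.9185 mm
  B: delta = (5 × 37800 × 5.73^4) / (384 × (1.48 × 10¹¹) × (5.3 × 10⁻⁵)) = 0.06764 m = 67.64 mm
67.64 mm > 0.9185 mm, so B is larger.
Final answer: B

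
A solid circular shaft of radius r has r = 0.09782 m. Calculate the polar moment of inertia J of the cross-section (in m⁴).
Model: a solid circular shaft of radius r, so J = (π·r^4) / 2.
Substitute:
  J = (π × 0.09782^4) / 2
  J = 0.0001438 m⁴
Final answer: J = 0.0001438 m⁴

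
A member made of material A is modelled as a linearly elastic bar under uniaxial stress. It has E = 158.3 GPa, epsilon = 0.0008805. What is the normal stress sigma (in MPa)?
Model: a linearly elastic bar under uniaxial stress, so sigma = E·epsilon.
Convert to SI units:
  E = 158.3 GPa = 1.583 × 10¹¹ Pa
Substitute:
  sigma = (1.583 × 10¹¹) × 0.0008805
  sigma = 1.394 × 10⁸ Pa
Convert: sigma = 1.394 × 10⁸ Pa = 139.4 MPa
Final answer: sigma = 139.4 MPa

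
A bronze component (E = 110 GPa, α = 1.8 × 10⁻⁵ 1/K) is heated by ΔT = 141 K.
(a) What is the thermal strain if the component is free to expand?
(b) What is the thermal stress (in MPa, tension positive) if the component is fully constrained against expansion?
(a) Free thermal strain ε_th = α·ΔT = (1.8 × 10⁻⁵) × 141 = 0.002538
(b) Fully constrained, the expansion is suppressed, so σ = -E·α·ΔT. Convert E = 110 GPa = 1.1 × 10¹¹ Pa.
  σ = -(1.1 × 10¹¹) × (1.8 × 10⁻⁵) × 141 = -2.792 × 10⁸ Pa = -279.2 MPa (compressive)
Final answer: (a) ε_th = 0.002538, (b) σ = -279.2 MPa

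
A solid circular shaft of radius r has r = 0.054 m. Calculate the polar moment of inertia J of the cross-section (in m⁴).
Model: a solid circular shaft of radius r, so J = (π·r^4) / 2.
Substitute:
  J = (π × 0.054^4) / 2
  J = 1.336 × 10⁻⁵ m⁴
Final answer: J = 1.336 × 10⁻⁵ m⁴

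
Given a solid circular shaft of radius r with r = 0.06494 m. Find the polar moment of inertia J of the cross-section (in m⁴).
Model: a solid circular shaft of radius r, so J = (π·r^4) / 2.
Substitute:
  J = (π × 0.06494^4) / 2
  J = 2.794 × 10⁻⁵ m⁴
Final answer: J = 2.794 × 10⁻⁵ m⁴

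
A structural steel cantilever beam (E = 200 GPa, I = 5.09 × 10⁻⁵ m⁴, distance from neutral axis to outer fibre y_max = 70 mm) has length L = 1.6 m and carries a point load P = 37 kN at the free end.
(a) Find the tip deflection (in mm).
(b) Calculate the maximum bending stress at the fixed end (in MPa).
(a) Tip deflection of a cantilever with an end point load: δ = P·L^3 / (3·E·I). Convert P = 37 kN = 37000 N, E = 200 GPa = 2 × 10¹¹ Pa.
  δ = (37000 × 1.6^3) / (3 × (2 × 10¹¹) × (5.09 × 10⁻⁵)) = 0.004962 m = 4.962 mm
(b) Maximum bending moment at the fixed end: M = P·L = 37000 × 1.6 = 59200 N·m. Convert y_max = 70 mm = 0.07 m.
  σ = M·y_max / I = (59200 × 0.07) / (5.09 × 10⁻⁵) = 8.141 × 10⁷ Pa = 81.41 MPa
Final answer: (a) δ = 4.962 mm, (b) σ = 81.41 MPa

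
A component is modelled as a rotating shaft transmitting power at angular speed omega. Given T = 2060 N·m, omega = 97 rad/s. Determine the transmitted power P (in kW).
Model: a rotating shaft transmitting power at angular speed omega, so P = T·omega.
Substitute:
  P = 2060 × 97
  P = 199800 W
Convert: P = 199800 W = 199.8 kW
Final answer: P = 199.8 kW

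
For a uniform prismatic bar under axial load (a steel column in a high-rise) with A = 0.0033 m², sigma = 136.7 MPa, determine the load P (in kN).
Model: a uniform prismatic bar under axial load, so sigma = P / A.
Solve for P: P = sigma·A.
Convert to SI units:
  sigma = 136.7 MPa = 1.367 × 10⁸ Pa
Substitute:
  P = (1.367 × 10⁸) × 0.0033
  P = 451100 N
Convert: P = 451100 N = 451.1 kN
Final answer: P = 451.1 kN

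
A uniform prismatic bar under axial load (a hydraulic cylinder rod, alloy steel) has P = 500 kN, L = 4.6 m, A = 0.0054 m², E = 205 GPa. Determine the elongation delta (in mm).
Model: a uniform prismatic bar under axial load, so delta = (P·L) / (A·E).
Convert to SI units:
  P = 500 kN = 500000 N
  E = 205 GPa = 2.05 × 10¹¹ Pa
Substitute:
  delta = (500000 × 4.6) / (0.0054 × (2.05 × 10¹¹))
  delta = 0.002078 m
Convert: delta = 0.002078 m = 2.078 mm
Final answer: delta = 2.078 mm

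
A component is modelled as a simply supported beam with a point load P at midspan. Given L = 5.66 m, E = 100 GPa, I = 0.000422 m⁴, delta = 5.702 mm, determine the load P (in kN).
Model: a simply supported beam with a point load P at midspan, so delta = (P·L^3) / (48·E·I).
Solve for P: P = (48·delta·E·I) / L^3.
Convert to SI units:
  E = 100 GPa = 1 × 10¹¹ Pa
  delta = 5.702 mm = 0.005702 m
Substitute:
  P = (48 × 0.005702 × (1 × 10¹¹) × 0.000422) / 5.66^3
  P = 63700 N
Convert: P = 63700 N = 63.7 kN
Final answer: P = 63.7 kN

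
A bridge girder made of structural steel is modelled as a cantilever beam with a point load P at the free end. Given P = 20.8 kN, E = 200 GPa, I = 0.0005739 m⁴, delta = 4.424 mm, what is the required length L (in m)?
Model: a cantilever beam with a point load P at the free end, so delta = (P·L^3) / (3·E·I).
Solve for L: L = ((3·delta·E·I) / P)^(1/3).
Convert to SI units:
  P = 20.8 kN = 20800 N
  E = 200 GPa = 2 × 10¹¹ Pa
  delta = 4.424 mm = 0.004424 m
Substitute:
  L = ((3 × 0.004424 × (2 × 10¹¹) × 0.0005739) / 20800)^(1/3)
  L = 4.184 m
Final answer: L = 4.184 m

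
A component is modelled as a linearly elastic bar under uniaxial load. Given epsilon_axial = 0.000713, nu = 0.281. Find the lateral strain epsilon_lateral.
Model: a linearly elastic bar under uniaxial load, so epsilon_lateral = -nu·epsilon_axial.
Substitute:
  epsilon_lateral = -(0.281 × 0.000713)
  epsilon_lateral = -0.0002004
Final answer: epsilon_lateral = -0.0002004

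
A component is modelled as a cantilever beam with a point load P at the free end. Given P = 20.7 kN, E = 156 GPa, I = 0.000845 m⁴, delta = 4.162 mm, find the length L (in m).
Model: a cantilever beam with a point load P at the free end, so delta = (P·L^3) / (3·E·I).
Solve for L: L = ((3·delta·E·I) / P)^(1/3).
Convert to SI units:
  P = 20.7 kN = 20700 N
  E = 156 GPa = 1.56 × 10¹¹ Pa
  delta = 4.162 mm = 0.004162 m
Substitute:
  L = ((3 × 0.004162 × (1.56 × 10¹¹) × 0.000845) / 20700)^(1/3)
  L = 4.3 m
Final answer: L = 4.3 m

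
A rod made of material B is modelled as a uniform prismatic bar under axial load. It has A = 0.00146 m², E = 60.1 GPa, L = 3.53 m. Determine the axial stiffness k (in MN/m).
Model: a uniform prismatic bar under axial load, so k = (A·E) / L.
Convert to SI units:
  E = 60.1 GPa = 6.01 × 10¹⁰ Pa
Substitute:
  k = (0.00146 × (6.01 × 10¹⁰)) / 3.53
  k = 2.486 × 10⁷ N/m
Convert: k = 2.486 × 10⁷ N/m = 24.86 MN/m
Final answer: k = 24.86 MN/m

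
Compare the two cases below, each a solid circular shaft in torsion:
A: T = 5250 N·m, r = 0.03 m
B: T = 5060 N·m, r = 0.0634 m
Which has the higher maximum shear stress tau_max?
Model: a solid circular shaft in torsion, so tau_max = (2·T) / (π·r^3) (SI units).
  A: tau_max = (2 × 5250) / (π × 0.03^3) = 1.238 × 10⁸ Pa = 123.8 MPa
  B: tau_max = (2 × 5060) / (π × 0.0634^3) = 1.264 × 10⁷ Pa = 12.64 MPa
123.8 MPa > 12.64 MPa, so A is larger.
Final answer: A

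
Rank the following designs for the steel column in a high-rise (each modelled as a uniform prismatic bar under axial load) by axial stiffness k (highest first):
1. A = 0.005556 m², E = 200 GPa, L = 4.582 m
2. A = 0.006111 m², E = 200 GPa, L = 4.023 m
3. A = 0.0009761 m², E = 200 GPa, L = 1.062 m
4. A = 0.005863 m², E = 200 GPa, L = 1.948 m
Model: a uniform prismatic bar under axial load, so k = (A·E) / L (SI units).
  Case 1: k = (0.005556 × (2 × 10¹¹)) / 4.582 = 2.425 × 10⁸ N/m = 242.5 MN/m
  Case 2: k = (0.006111 × (2 × 10¹¹)) / 4.023 = 3.038 × 10⁸ N/m = 303.8 MN/m
  Case 3: k = (0.0009761 × (2 × 10¹¹)) / 1.062 = 1.838 × 10⁸ N/m = 183.8 MN/m
  Case 4: k = (0.005863 × (2 × 10¹¹)) / 1.948 = 6.02 × 10⁸ N/m = 602 MN/m
Ordering: 602 MN/m (case 4) > 303.8 MN/m (case 2) > 242.5 MN/m (case 1) > 183.8 MN/m (case 3)
Final answer: 4, 2, 1, 3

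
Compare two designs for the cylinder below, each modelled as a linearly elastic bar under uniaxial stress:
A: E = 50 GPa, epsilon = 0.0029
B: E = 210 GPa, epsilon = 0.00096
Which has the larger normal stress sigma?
Model: a linearly elastic bar under uniaxial stress, so sigma = E·epsilon (SI units).
  A: sigma = (5 × 10¹⁰) × 0.0029 = 1.45 × 10⁸ Pa = 145 MPa
  B: sigma = (2.1 × 10¹¹) × 0.00096 = 2.016 × 10⁸ Pa = 201.6 MPa
201.6 MPa > 145 MPa, so B is larger.
Final answer: B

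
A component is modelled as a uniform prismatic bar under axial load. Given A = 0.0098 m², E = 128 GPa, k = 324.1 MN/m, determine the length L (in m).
Model: a uniform prismatic bar under axial load, so k = (A·E) / L.
Solve for L: L = (A·E) / k.
Convert to SI units:
  E = 128 GPa = 1.28 × 10¹¹ Pa
  k = 324.1 MN/m = 3.241 × 10⁸ N/m
Substitute:
  L = (0.0098 × (1.28 × 10¹¹)) / (3.241 × 10⁸)
  L = 3.87 m
Final answer: L = 3.87 m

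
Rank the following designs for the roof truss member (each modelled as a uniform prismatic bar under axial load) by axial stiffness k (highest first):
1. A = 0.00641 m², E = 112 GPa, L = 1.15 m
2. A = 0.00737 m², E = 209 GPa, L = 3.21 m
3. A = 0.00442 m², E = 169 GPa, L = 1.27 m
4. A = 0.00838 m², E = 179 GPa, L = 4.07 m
Model: a uniform prismatic bar under axial load, so k = (A·E) / L (SI units).
  Case 1: k = (0.00641 × (1.12 × 10¹¹)) / 1.15 = 6.243 × 10⁸ N/m = 624.3 MN/m
  Case 2: k = (0.00737 × (2.09 × 10¹¹)) / 3.21 = 4.799 × 10⁸ N/m = 479.9 MN/m
  Case 3: k = (0.00442 × (1.69 × 10¹¹)) / 1.27 = 5.882 × 10⁸ N/m = 588.2 MN/m
  Case 4: k = (0.00838 × (1.79 × 10¹¹)) / 4.07 = 3.686 × 10⁸ N/m = 368.6 MN/m
Ordering: 624.3 MN/m (case 1) > 588.2 MN/m (case 3) > 479.9 MN/m (case 2) > 368.6 MN/m (case 4)
Final answer: 1, 3, 2, 4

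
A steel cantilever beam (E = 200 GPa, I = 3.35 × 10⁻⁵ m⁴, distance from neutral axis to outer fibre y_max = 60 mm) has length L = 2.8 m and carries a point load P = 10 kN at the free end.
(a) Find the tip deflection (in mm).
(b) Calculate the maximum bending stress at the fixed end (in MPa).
(a) Tip deflection of a cantilever with an end point load: δ = P·L^3 / (3·E·I). Convert P = 10 kN = 10000 N, E = 200 GPa = 2 × 10¹¹ Pa.
  δ = (10000 × 2.8^3) / (3 × (2 × 10¹¹) × (3.35 × 10⁻⁵)) = 0.01092 m = 10.92 mm
(b) Maximum bending moment at the fixed end: M = P·L = 10000 × 2.8 = 28000 N·m. Convert y_max = 60 mm = 0.06 m.
  σ = M·y_max / I = (28000 × 0.06) / (3.35 × 10⁻⁵) = 5.015 × 10⁷ Pa = 50.15 MPa
Final answer: (a) δ = 10.92 mm, (b) σ = 50.15 MPa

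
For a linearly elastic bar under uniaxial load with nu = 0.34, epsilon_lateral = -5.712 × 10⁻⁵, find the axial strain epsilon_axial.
Model: a linearly elastic bar under uniaxial load, so epsilon_lateral = -nu·epsilon_axial.
Solve for epsilon_axial: epsilon_axial = -epsilon_lateral / nu.
Substitute:
  epsilon_axial = -(-5.712 × 10⁻⁵) / 0.34
  epsilon_axial = 0.000168
Final answer: epsilon_axial = 0.000168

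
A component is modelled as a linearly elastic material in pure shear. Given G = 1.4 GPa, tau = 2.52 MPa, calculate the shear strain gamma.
Model: a linearly elastic material in pure shear, so tau = G·gamma.
Solve for gamma: gamma = tau / G.
Convert to SI units:
  G = 1.4 GPa = 1.4 × 10⁹ Pa
  tau = 2.52 MPa = 2.52 × 10⁶ Pa
Substitute:
  gamma = (2.52 × 10⁶) / (1.4 × 10⁹)
  gamma = 0.0018
Final answer: gamma = 0.0018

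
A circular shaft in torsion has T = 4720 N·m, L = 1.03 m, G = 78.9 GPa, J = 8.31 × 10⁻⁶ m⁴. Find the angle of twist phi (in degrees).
Model: a circular shaft in torsion, so phi = (T·L) / (G·J).
Convert to SI units:
  G = 78.9 GPa = 7.89 × 10¹⁰ Pa
Substitute:
  phi = (4720 × 1.03) / ((7.89 × 10¹⁰) × (8.31 × 10⁻⁶))
  phi = 0.007415 rad
Convert to degrees: phi = 0.007415 × 180/π = 0.4248°
Final answer: phi = 0.4248°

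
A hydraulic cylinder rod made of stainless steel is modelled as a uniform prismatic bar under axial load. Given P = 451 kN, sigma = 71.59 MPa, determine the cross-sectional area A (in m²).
Model: a uniform prismatic bar under axial load, so sigma = P / A.
Solve for A: A = P / sigma.
Convert to SI units:
  P = 451 kN = 451000 N
  sigma = 71.59 MPa = 7.159 × 10⁷ Pa
Substitute:
  A = 451000 / (7.159 × 10⁷)
  A = 0.0063 m²
Final answer: A = 0.0063 m²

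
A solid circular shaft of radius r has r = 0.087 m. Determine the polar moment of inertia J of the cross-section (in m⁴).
Model: a solid circular shaft of radius r, so J = (π·r^4) / 2.
Substitute:
  J = (π × 0.087^4) / 2
  J = 8.999 × 10⁻⁵ m⁴
Final answer: J = 8.999 × 10⁻⁵ m⁴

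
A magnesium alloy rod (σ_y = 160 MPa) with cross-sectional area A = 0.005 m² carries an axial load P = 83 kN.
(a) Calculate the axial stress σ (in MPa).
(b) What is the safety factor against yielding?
(a) Axial stress σ = P/A. Convert P = 83 kN = 83000 N.
  σ = 83000 / 0.005 = 1.66 × 10⁷ Pa = 16.6 MPa
(b) Safety factor SF = σ_y/σ = 160 / 16.6 = 9.639
Final answer: (a) σ = 16.6 MPa, (b) SF = 9.639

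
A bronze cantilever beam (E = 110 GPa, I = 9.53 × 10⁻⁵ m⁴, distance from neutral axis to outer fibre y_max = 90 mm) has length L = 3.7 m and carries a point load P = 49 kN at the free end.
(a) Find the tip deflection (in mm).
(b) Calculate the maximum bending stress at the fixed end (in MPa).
(a) Tip deflection of a cantilever with an end point load: δ = P·L^3 / (3·E·I). Convert P = 49 kN = 49000 N, E = 110 GPa = 1.1 × 10¹¹ Pa.
  δ = (49000 × 3.7^3) / (3 × (1.1 × 10¹¹) × (9.53 × 10⁻⁵)) = 0.07892 m = 78.92 mm
(b) Maximum bending moment at the fixed end: M = P·L = 49000 × 3.7 = 181300 N·m. Convert y_max = 90 mm = 0.09 m.
  σ = M·y_max / I = (181300 × 0.09) / (9.53 × 10⁻⁵) = 1.712 × 10⁸ Pa = 171.2 MPa
Final answer: (a) δ = 78.92 mm, (b) σ = 171.2 MPa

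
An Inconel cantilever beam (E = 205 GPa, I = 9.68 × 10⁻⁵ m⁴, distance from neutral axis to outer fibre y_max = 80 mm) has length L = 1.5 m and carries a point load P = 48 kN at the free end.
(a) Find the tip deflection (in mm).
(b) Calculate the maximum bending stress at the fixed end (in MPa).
(a) Tip deflection of a cantilever with an end point load: δ = P·L^3 / (3·E·I). Convert P = 48 kN = 48000 N, E = 205 GPa = 2.05 × 10¹¹ Pa.
  δ = (48000 × 1.5^3) / (3 × (2.05 × 10¹¹) × (9.68 × 10⁻⁵)) = 0.002721 m = 2.721 mm
(b) Maximum bending moment at the fixed end: M = P·L = 48000 × 1.5 = 72000 N·m. Convert y_max = 80 mm = 0.08 m.
  σ = M·y_max / I = (72000 × 0.08) / (9.68 × 10⁻⁵) = 5.95 × 10⁷ Pa = 59.5 MPa
Final answer: (a) δ = 2.721 mm, (b) σ = 59.5 MPa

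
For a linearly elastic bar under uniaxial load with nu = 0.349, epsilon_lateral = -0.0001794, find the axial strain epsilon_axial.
Model: a linearly elastic bar under uniaxial load, so epsilon_lateral = -nu·epsilon_axial.
Solve for epsilon_axial: epsilon_axial = -epsilon_lateral / nu.
Substitute:
  epsilon_axial = -(-0.0001794) / 0.349
  epsilon_axial = 0.000514
Final answer: epsilon_axial = 0.000514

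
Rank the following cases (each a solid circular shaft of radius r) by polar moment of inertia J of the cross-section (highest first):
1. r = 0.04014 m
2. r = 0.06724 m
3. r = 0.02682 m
Model: a solid circular shaft of radius r, so J = (π·r^4) / 2 (SI units).
  Case 1: J = (π × 0.04014^4) / 2 = 4.078 × 10⁻⁶ m⁴
  Case 2: J = (π × 0.06724^4) / 2 = 3.211 × 10⁻⁵ m⁴
  Case 3: J = (π × 0.02682^4) / 2 = 8.127 × 10⁻⁷ m⁴
Ordering: 3.211 × 10⁻⁵ m⁴ (case 2) > 4.078 × 10⁻⁶ m⁴ (case 1) > 8.127 × 10⁻⁷ m⁴ (case 3)
Final answer: 2, 1, 3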